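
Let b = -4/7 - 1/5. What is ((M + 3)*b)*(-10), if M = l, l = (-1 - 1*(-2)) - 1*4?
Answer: 0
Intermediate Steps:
l = -3 (l = (-1 + 2) - 4 = 1 - 4 = -3)
M = -3
b = -27/35 (b = -4*⅐ - 1*⅕ = -4/7 - ⅕ = -27/35 ≈ -0.77143)
((M + 3)*b)*(-10) = ((-3 + 3)*(-27/35))*(-10) = (0*(-27/35))*(-10) = 0*(-10) = 0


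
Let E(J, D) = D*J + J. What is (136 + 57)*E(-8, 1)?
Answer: -3088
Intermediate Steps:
E(J, D) = J + D*J
(136 + 57)*E(-8, 1) = (136 + 57)*(-8*(1 + 1)) = 193*(-8*2) = 193*(-16) = -3088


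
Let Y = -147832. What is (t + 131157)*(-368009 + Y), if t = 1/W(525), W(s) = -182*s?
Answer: -2154848633306503/31850 ≈ -6.7656e+10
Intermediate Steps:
t = -1/95550 (t = 1/(-182*525) = 1/(-95550) = -1/95550 ≈ -1.0466e-5)
(t + 131157)*(-368009 + Y) = (-1/95550 + 131157)*(-368009 - 147832) = (12532051349/95550)*(-515841) = -2154848633306503/31850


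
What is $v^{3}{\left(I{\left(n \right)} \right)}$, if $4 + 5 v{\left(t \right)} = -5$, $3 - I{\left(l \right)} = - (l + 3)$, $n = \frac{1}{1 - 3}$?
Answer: $- \frac{729}{125} \approx -5.832$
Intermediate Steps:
$n = - \frac{1}{2}$ ($n = \frac{1}{-2} = - \frac{1}{2} \approx -0.5$)
$I{\left(l \right)} = 6 + l$ ($I{\left(l \right)} = 3 - - (l + 3) = 3 - - (3 + l) = 3 - \left(-3 - l\right) = 3 + \left(3 + l\right) = 6 + l$)
$v{\left(t \right)} = - \frac{9}{5}$ ($v{\left(t \right)} = - \frac{4}{5} + \frac{1}{5} \left(-5\right) = - \frac{4}{5} - 1 = - \frac{9}{5}$)
$v^{3}{\left(I{\left(n \right)} \right)} = \left(- \frac{9}{5}\right)^{3} = - \frac{729}{125}$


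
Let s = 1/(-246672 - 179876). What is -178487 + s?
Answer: -76133272877/426548 ≈ -1.7849e+5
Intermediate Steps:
s = -1/426548 (s = 1/(-426548) = -1/426548 ≈ -2.3444e-6)
-178487 + s = -178487 - 1/426548 = -76133272877/426548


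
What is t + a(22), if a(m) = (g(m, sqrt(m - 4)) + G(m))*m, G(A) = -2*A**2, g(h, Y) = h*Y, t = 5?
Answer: -21291 + 1452*sqrt(2) ≈ -19238.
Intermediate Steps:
g(h, Y) = Y*h
a(m) = m*(-2*m**2 + m*sqrt(-4 + m)) (a(m) = (sqrt(m - 4)*m - 2*m**2)*m = (sqrt(-4 + m)*m - 2*m**2)*m = (m*sqrt(-4 + m) - 2*m**2)*m = (-2*m**2 + m*sqrt(-4 + m))*m = m*(-2*m**2 + m*sqrt(-4 + m)))
t + a(22) = 5 + 22**2*(sqrt(-4 + 22) - 2*22) = 5 + 484*(sqrt(18) - 44) = 5 + 484*(3*sqrt(2) - 44) = 5 + 484*(-44 + 3*sqrt(2)) = 5 + (-21296 + 1452*sqrt(2)) = -21291 + 1452*sqrt(2)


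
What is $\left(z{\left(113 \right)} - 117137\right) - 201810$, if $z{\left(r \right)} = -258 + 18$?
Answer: $-319187$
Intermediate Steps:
$z{\left(r \right)} = -240$
$\left(z{\left(113 \right)} - 117137\right) - 201810 = \left(-240 - 117137\right) - 201810 = -117377 - 201810 = -319187$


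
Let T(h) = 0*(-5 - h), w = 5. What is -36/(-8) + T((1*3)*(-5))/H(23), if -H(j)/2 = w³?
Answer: 9/2 ≈ 4.5000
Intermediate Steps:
H(j) = -250 (H(j) = -2*5³ = -2*125 = -250)
T(h) = 0
-36/(-8) + T((1*3)*(-5))/H(23) = -36/(-8) + 0/(-250) = -36*(-⅛) + 0*(-1/250) = 9/2 + 0 = 9/2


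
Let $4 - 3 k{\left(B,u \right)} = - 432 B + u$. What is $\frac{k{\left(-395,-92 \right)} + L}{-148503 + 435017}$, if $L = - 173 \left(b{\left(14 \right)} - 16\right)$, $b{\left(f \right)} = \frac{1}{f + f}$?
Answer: $- \frac{1514413}{8022392} \approx -0.18877$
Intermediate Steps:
$b{\left(f \right)} = \frac{1}{2 f}$
$k{\left(B,u \right)} = \frac{4}{3} + 144 B - \frac{u}{3}$ ($k{\left(B,u \right)} = \frac{4}{3} - \frac{- 432 B + u}{3} = \frac{4}{3} - \frac{u - 432 B}{3} = \frac{4}{3} + \left(144 B - \frac{u}{3}\right) = \frac{4}{3} + 144 B - \frac{u}{3}$)
$L = \frac{77331}{28}$ ($L = - 173 \left(\frac{1}{2 \cdot 14} - 16\right) = - 173 \left(\frac{1}{2} \cdot \frac{1}{14} - 16\right) = - 173 \left(\frac{1}{28} - 16\right) = \left(-173\right) \left(- \frac{447}{28}\right) = \frac{77331}{28} \approx 2761.8$)
$\frac{k{\left(-395,-92 \right)} + L}{-148503 + 435017} = \frac{\left(\frac{4}{3} + 144 \left(-395\right) - - \frac{92}{3}\right) + \frac{77331}{28}}{-148503 + 435017} = \frac{\left(\frac{4}{3} - 56880 + \frac{92}{3}\right) + \frac{77331}{28}}{286514} = \left(-56848 + \frac{77331}{28}\right) \frac{1}{286514} = \left(- \frac{1514413}{28}\right) \frac{1}{286514} = - \frac{1514413}{8022392}$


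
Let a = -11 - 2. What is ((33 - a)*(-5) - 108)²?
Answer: 114244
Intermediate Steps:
a = -13
((33 - a)*(-5) - 108)² = ((33 - 1*(-13))*(-5) - 108)² = ((33 + 13)*(-5) - 108)² = (46*(-5) - 108)² = (-230 - 108)² = (-338)² = 114244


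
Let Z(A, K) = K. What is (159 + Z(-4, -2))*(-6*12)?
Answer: -11304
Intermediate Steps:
(159 + Z(-4, -2))*(-6*12) = (159 - 2)*(-6*12) = 157*(-72) = -11304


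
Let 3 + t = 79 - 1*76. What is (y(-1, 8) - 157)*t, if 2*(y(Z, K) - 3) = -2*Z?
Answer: 0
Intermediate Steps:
t = 0 (t = -3 + (79 - 1*76) = -3 + (79 - 76) = -3 + 3 = 0)
y(Z, K) = 3 - Z (y(Z, K) = 3 + (-2*Z)/2 = 3 - Z)
(y(-1, 8) - 157)*t = ((3 - 1*(-1)) - 157)*0 = ((3 + 1) - 157)*0 = (4 - 157)*0 = -153*0 = 0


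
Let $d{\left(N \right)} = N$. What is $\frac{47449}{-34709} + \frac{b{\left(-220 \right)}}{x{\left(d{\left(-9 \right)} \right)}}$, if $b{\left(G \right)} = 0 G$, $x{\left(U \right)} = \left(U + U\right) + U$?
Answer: $- \frac{47449}{34709} \approx -1.3671$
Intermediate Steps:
$x{\left(U \right)} = 3 U$ ($x{\left(U \right)} = 2 U + U = 3 U$)
$b{\left(G \right)} = 0$
$\frac{47449}{-34709} + \frac{b{\left(-220 \right)}}{x{\left(d{\left(-9 \right)} \right)}} = \frac{47449}{-34709} + \frac{0}{3 \left(-9\right)} = 47449 \left(- \frac{1}{34709}\right) + \frac{0}{-27} = - \frac{47449}{34709} + 0 \left(- \frac{1}{27}\right) = - \frac{47449}{34709} + 0 = - \frac{47449}{34709}$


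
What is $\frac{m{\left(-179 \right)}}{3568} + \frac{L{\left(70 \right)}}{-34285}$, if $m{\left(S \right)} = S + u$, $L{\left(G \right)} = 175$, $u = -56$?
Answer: $- \frac{1736275}{24465776} \approx -0.070967$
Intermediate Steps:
$m{\left(S \right)} = -56 + S$ ($m{\left(S \right)} = S - 56 = -56 + S$)
$\frac{m{\left(-179 \right)}}{3568} + \frac{L{\left(70 \right)}}{-34285} = \frac{-56 - 179}{3568} + \frac{175}{-34285} = \left(-235\right) \frac{1}{3568} + 175 \left(- \frac{1}{34285}\right) = - \frac{235}{3568} - \frac{35}{6857} = - \frac{1736275}{24465776}$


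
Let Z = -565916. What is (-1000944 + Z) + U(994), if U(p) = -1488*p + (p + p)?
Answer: -3043944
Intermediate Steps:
U(p) = -1486*p (U(p) = -1488*p + 2*p = -1486*p)
(-1000944 + Z) + U(994) = (-1000944 - 565916) - 1486*994 = -1566860 - 1477084 = -3043944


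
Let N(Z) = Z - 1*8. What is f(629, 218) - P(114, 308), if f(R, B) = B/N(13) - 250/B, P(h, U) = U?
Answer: -144723/545 ≈ -265.55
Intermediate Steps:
N(Z) = -8 + Z (N(Z) = Z - 8 = -8 + Z)
f(R, B) = -250/B + B/5 (f(R, B) = B/(-8 + 13) - 250/B = B/5 - 250/B = -250/B + B/5)
f(629, 218) - P(114, 308) = (-250/218 + (1/5)*218) - 1*308 = (-250*1/218 + 218/5) - 308 = (-125/109 + 218/5) - 308 = 23137/545 - 308 = -144723/545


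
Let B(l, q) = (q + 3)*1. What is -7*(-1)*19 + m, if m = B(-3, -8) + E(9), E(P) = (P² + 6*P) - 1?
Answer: 262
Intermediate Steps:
E(P) = -1 + P² + 6*P
B(l, q) = 3 + q (B(l, q) = (3 + q)*1 = 3 + q)
m = 129 (m = (3 - 8) + (-1 + 9² + 6*9) = -5 + (-1 + 81 + 54) = -5 + 134 = 129)
-7*(-1)*19 + m = -7*(-1)*19 + 129 = 7*19 + 129 = 133 + 129 = 262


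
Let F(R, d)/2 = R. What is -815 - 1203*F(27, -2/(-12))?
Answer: -65777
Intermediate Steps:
F(R, d) = 2*R
-815 - 1203*F(27, -2/(-12)) = -815 - 2406*27 = -815 - 1203*54 = -815 - 64962 = -65777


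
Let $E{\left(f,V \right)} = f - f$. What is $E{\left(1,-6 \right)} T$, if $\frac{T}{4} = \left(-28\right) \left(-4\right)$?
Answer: $0$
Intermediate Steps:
$E{\left(f,V \right)} = 0$
$T = 448$ ($T = 4 \left(\left(-28\right) \left(-4\right)\right) = 4 \cdot 112 = 448$)
$E{\left(1,-6 \right)} T = 0 \cdot 448 = 0$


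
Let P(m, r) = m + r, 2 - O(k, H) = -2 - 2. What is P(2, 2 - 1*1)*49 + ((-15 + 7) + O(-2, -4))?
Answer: 145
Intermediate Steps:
O(k, H) = 6 (O(k, H) = 2 - (-2 - 2) = 2 - 1*(-4) = 2 + 4 = 6)
P(2, 2 - 1*1)*49 + ((-15 + 7) + O(-2, -4)) = (2 + (2 - 1*1))*49 + ((-15 + 7) + 6) = (2 + (2 - 1))*49 + (-8 + 6) = (2 + 1)*49 - 2 = 3*49 - 2 = 147 - 2 = 145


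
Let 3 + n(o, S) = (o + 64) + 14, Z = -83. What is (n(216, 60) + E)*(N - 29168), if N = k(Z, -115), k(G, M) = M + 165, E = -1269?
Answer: 28477404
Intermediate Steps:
k(G, M) = 165 + M
n(o, S) = 75 + o (n(o, S) = -3 + ((o + 64) + 14) = -3 + ((64 + o) + 14) = -3 + (78 + o) = 75 + o)
N = 50 (N = 165 - 115 = 50)
(n(216, 60) + E)*(N - 29168) = ((75 + 216) - 1269)*(50 - 29168) = (291 - 1269)*(-29118) = -978*(-29118) = 28477404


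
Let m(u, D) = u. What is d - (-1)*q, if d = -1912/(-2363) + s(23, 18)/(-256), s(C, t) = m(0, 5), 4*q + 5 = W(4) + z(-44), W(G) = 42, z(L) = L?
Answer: -8893/9452 ≈ -0.94086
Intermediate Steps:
q = -7/4 (q = -5/4 + (42 - 44)/4 = -5/4 + (1/4)*(-2) = -5/4 - 1/2 = -7/4 ≈ -1.7500)
s(C, t) = 0
d = 1912/2363 (d = -1912/(-2363) + 0/(-256) = -1912*(-1/2363) + 0*(-1/256) = 1912/2363 + 0 = 1912/2363 ≈ 0.80914)
d - (-1)*q = 1912/2363 - (-1)*(-7)/4 = 1912/2363 - 1*7/4 = 1912/2363 - 7/4 = -8893/9452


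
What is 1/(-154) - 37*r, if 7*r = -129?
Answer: 105005/154 ≈ 681.85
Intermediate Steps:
r = -129/7 (r = (⅐)*(-129) = -129/7 ≈ -18.429)
1/(-154) - 37*r = 1/(-154) - 37*(-129/7) = -1/154 + 4773/7 = 105005/154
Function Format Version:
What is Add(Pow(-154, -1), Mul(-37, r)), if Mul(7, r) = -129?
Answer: Rational(105005, 154) ≈ 681.85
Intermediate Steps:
r = Rational(-129, 7) (r = Mul(Rational(1, 7), -129) = Rational(-129, 7) ≈ -18.429)
Add(Pow(-154, -1), Mul(-37, r)) = Add(Pow(-154, -1), Mul(-37, Rational(-129, 7))) = Add(Rational(-1, 154), Rational(4773, 7)) = Rational(105005, 154)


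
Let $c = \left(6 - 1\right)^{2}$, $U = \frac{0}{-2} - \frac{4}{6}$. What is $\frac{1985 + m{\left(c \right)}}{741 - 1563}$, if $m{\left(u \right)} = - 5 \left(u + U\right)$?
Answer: $- \frac{2795}{1233} \approx -2.2668$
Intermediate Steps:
$U = - \frac{2}{3}$ ($U = 0 \left(- \frac{1}{2}\right) - \frac{2}{3} = 0 - \frac{2}{3} = - \frac{2}{3} \approx -0.66667$)
$c = 25$ ($c = 5^{2} = 25$)
$m{\left(u \right)} = \frac{10}{3} - 5 u$ ($m{\left(u \right)} = - 5 \left(u - \frac{2}{3}\right) = - 5 \left(- \frac{2}{3} + u\right) = \frac{10}{3} - 5 u$)
$\frac{1985 + m{\left(c \right)}}{741 - 1563} = \frac{1985 + \left(\frac{10}{3} - 125\right)}{741 - 1563} = \frac{1985 + \left(\frac{10}{3} - 125\right)}{-822} = \left(1985 - \frac{365}{3}\right) \left(- \frac{1}{822}\right) = \frac{5590}{3} \left(- \frac{1}{822}\right) = - \frac{2795}{1233}$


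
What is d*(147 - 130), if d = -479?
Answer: -8143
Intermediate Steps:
d*(147 - 130) = -479*(147 - 130) = -479*17 = -8143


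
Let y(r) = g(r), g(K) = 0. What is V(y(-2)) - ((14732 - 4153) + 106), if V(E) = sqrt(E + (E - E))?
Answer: -10685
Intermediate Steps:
y(r) = 0
V(E) = sqrt(E) (V(E) = sqrt(E + 0) = sqrt(E))
V(y(-2)) - ((14732 - 4153) + 106) = sqrt(0) - ((14732 - 4153) + 106) = 0 - (10579 + 106) = 0 - 1*10685 = 0 - 10685 = -10685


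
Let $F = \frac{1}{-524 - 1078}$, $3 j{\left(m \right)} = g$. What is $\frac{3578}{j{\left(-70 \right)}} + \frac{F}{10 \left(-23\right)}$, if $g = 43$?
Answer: $\frac{3955049683}{15843780} \approx 249.63$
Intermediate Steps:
$j{\left(m \right)} = \frac{43}{3}$ ($j{\left(m \right)} = \frac{1}{3} \cdot 43 = \frac{43}{3}$)
$F = - \frac{1}{1602}$ ($F = \frac{1}{-1602} = - \frac{1}{1602} \approx -0.00062422$)
$\frac{3578}{j{\left(-70 \right)}} + \frac{F}{10 \left(-23\right)} = \frac{3578}{\frac{43}{3}} - \frac{1}{1602 \cdot 10 \left(-23\right)} = 3578 \cdot \frac{3}{43} - \frac{1}{1602 \left(-230\right)} = \frac{10734}{43} - - \frac{1}{368460} = \frac{10734}{43} + \frac{1}{368460} = \frac{3955049683}{15843780}$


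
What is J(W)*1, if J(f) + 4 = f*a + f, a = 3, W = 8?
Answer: 28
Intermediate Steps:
J(f) = -4 + 4*f (J(f) = -4 + (f*3 + f) = -4 + (3*f + f) = -4 + 4*f)
J(W)*1 = (-4 + 4*8)*1 = (-4 + 32)*1 = 28*1 = 28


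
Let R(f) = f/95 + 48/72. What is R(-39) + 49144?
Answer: 14006113/285 ≈ 49144.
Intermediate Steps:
R(f) = ⅔ + f/95 (R(f) = f*(1/95) + 48*(1/72) = f/95 + ⅔ = ⅔ + f/95)
R(-39) + 49144 = (⅔ + (1/95)*(-39)) + 49144 = (⅔ - 39/95) + 49144 = 73/285 + 49144 = 14006113/285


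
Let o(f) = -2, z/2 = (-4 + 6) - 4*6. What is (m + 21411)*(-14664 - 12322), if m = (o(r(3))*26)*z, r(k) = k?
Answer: -639541214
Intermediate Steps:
z = -44 (z = 2*((-4 + 6) - 4*6) = 2*(2 - 24) = 2*(-22) = -44)
m = 2288 (m = -2*26*(-44) = -52*(-44) = 2288)
(m + 21411)*(-14664 - 12322) = (2288 + 21411)*(-14664 - 12322) = 23699*(-26986) = -639541214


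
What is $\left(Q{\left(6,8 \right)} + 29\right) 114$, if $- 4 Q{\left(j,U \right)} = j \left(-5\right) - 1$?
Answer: $\frac{8379}{2} \approx 4189.5$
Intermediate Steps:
$Q{\left(j,U \right)} = \frac{1}{4} + \frac{5 j}{4}$ ($Q{\left(j,U \right)} = - \frac{j \left(-5\right) - 1}{4} = - \frac{- 5 j - 1}{4} = - \frac{-1 - 5 j}{4} = \frac{1}{4} + \frac{5 j}{4}$)
$\left(Q{\left(6,8 \right)} + 29\right) 114 = \left(\left(\frac{1}{4} + \frac{5}{4} \cdot 6\right) + 29\right) 114 = \left(\left(\frac{1}{4} + \frac{15}{2}\right) + 29\right) 114 = \left(\frac{31}{4} + 29\right) 114 = \frac{147}{4} \cdot 114 = \frac{8379}{2}$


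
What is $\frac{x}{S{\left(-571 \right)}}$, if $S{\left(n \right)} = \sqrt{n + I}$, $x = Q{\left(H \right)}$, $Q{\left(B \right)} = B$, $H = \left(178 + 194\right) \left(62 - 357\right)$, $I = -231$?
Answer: $\frac{54870 i \sqrt{802}}{401} \approx 3875.1 i$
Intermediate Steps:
$H = -109740$ ($H = 372 \left(-295\right) = -109740$)
$x = -109740$
$S{\left(n \right)} = \sqrt{-231 + n}$ ($S{\left(n \right)} = \sqrt{n - 231} = \sqrt{-231 + n}$)
$\frac{x}{S{\left(-571 \right)}} = - \frac{109740}{\sqrt{-231 - 571}} = - \frac{109740}{\sqrt{-802}} = - \frac{109740}{i \sqrt{802}} = - 109740 \left(- \frac{i \sqrt{802}}{802}\right) = \frac{54870 i \sqrt{802}}{401}$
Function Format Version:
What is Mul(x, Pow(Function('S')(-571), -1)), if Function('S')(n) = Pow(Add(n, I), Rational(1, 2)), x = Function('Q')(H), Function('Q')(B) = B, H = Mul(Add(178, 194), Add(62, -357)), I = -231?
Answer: Mul(Rational(54870, 401), I, Pow(802, Rational(1, 2))) ≈ Mul(3875.1, I)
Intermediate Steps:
H = -109740 (H = Mul(372, -295) = -109740)
x = -109740
Function('S')(n) = Pow(Add(-231, n), Rational(1, 2)) (Function('S')(n) = Pow(Add(n, -231), Rational(1, 2)) = Pow(Add(-231, n), Rational(1, 2)))
Mul(x, Pow(Function('S')(-571), -1)) = Mul(-109740, Pow(Pow(Add(-231, -571), Rational(1, 2)), -1)) = Mul(-109740, Pow(Pow(-802, Rational(1, 2)), -1)) = Mul(-109740, Pow(Mul(I, Pow(802, Rational(1, 2))), -1)) = Mul(-109740, Mul(Rational(-1, 802), I, Pow(802, Rational(1, 2)))) = Mul(Rational(54870, 401), I, Pow(802, Rational(1, 2)))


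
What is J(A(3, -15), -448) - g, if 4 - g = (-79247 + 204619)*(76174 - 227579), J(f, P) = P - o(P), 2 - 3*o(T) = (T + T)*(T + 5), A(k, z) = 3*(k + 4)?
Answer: -56945447410/3 ≈ -1.8982e+10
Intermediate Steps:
A(k, z) = 12 + 3*k (A(k, z) = 3*(4 + k) = 12 + 3*k)
o(T) = ⅔ - 2*T*(5 + T)/3 (o(T) = ⅔ - (T + T)*(T + 5)/3 = ⅔ - 2*T*(5 + T)/3)
J(f, P) = -⅔ + 2*P²/3 + 13*P/3 (J(f, P) = P - (⅔ - 10*P/3 - 2*P²/3) = P + (-⅔ + 2*P²/3 + 10*P/3) = -⅔ + 2*P²/3 + 13*P/3)
g = 18981947664 (g = 4 - (-79247 + 204619)*(76174 - 227579) = 4 - 125372*(-151405) = 4 - 1*(-18981947660) = 4 + 18981947660 = 18981947664)
J(A(3, -15), -448) - g = (-⅔ + (⅔)*(-448)² + (13/3)*(-448)) - 1*18981947664 = (-⅔ + (⅔)*200704 - 5824/3) - 18981947664 = (-⅔ + 401408/3 - 5824/3) - 18981947664 = 395582/3 - 18981947664 = -56945447410/3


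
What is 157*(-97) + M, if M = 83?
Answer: -15146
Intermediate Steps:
157*(-97) + M = 157*(-97) + 83 = -15229 + 83 = -15146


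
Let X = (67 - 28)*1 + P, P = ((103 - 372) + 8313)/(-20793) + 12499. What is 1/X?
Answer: 20793/260694590 ≈ 7.9760e-5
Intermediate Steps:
P = 259883663/20793 (P = (-269 + 8313)*(-1/20793) + 12499 = 8044*(-1/20793) + 12499 = -8044/20793 + 12499 = 259883663/20793 ≈ 12499.)
X = 260694590/20793 (X = (67 - 28)*1 + 259883663/20793 = 39*1 + 259883663/20793 = 39 + 259883663/20793 = 260694590/20793 ≈ 12538.)
1/X = 1/(260694590/20793) = 20793/260694590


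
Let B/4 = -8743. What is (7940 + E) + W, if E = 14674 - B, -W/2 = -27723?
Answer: 113032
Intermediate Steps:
B = -34972 (B = 4*(-8743) = -34972)
W = 55446 (W = -2*(-27723) = 55446)
E = 49646 (E = 14674 - 1*(-34972) = 14674 + 34972 = 49646)
(7940 + E) + W = (7940 + 49646) + 55446 = 57586 + 55446 = 113032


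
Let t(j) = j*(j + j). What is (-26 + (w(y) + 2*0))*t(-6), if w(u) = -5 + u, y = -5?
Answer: -2592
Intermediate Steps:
t(j) = 2*j² (t(j) = j*(2*j) = 2*j²)
(-26 + (w(y) + 2*0))*t(-6) = (-26 + ((-5 - 5) + 2*0))*(2*(-6)²) = (-26 + (-10 + 0))*(2*36) = (-26 - 10)*72 = -36*72 = -2592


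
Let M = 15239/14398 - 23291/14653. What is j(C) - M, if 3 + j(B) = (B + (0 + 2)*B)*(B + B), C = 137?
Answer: 23758093223985/210973894 ≈ 1.1261e+5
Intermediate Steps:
j(B) = -3 + 6*B² (j(B) = -3 + (B + (0 + 2)*B)*(B + B) = -3 + (B + 2*B)*(2*B) = -3 + (3*B)*(2*B) = -3 + 6*B²)
M = -112046751/210973894 (M = 15239*(1/14398) - 23291*1/14653 = 15239/14398 - 23291/14653 = -112046751/210973894 ≈ -0.53109)
j(C) - M = (-3 + 6*137²) - 1*(-112046751/210973894) = (-3 + 6*18769) + 112046751/210973894 = (-3 + 112614) + 112046751/210973894 = 112611 + 112046751/210973894 = 23758093223985/210973894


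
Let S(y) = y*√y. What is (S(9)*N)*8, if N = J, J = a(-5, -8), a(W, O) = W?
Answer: -1080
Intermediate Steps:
S(y) = y^(3/2)
J = -5
N = -5
(S(9)*N)*8 = (9^(3/2)*(-5))*8 = (27*(-5))*8 = -135*8 = -1080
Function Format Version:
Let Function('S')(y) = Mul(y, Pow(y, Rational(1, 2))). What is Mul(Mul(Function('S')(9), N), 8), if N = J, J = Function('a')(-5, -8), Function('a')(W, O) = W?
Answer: -1080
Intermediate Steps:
Function('S')(y) = Pow(y, Rational(3, 2))
J = -5
N = -5
Mul(Mul(Function('S')(9), N), 8) = Mul(Mul(Pow(9, Rational(3, 2)), -5), 8) = Mul(Mul(27, -5), 8) = Mul(-135, 8) = -1080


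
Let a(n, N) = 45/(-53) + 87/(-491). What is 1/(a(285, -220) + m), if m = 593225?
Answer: 26023/15437467469 ≈ 1.6857e-6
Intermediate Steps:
a(n, N) = -26706/26023 (a(n, N) = 45*(-1/53) + 87*(-1/491) = -45/53 - 87/491 = -26706/26023)
1/(a(285, -220) + m) = 1/(-26706/26023 + 593225) = 1/(15437467469/26023) = 26023/15437467469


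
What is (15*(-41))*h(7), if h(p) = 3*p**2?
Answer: -90405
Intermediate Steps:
(15*(-41))*h(7) = (15*(-41))*(3*7**2) = -1845*49 = -615*147 = -90405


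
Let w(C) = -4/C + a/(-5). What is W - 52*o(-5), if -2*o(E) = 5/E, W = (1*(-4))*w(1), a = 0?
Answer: -10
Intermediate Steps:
w(C) = -4/C (w(C) = -4/C + 0/(-5) = -4/C + 0*(-1/5) = -4/C + 0 = -4/C)
W = 16 (W = (1*(-4))*(-4/1) = -(-16) = -4*(-4) = 16)
o(E) = -5/(2*E)
W - 52*o(-5) = 16 - (-130)/(-5) = 16 - (-130)*(-1)/5 = 16 - 52*1/2 = 16 - 26 = -10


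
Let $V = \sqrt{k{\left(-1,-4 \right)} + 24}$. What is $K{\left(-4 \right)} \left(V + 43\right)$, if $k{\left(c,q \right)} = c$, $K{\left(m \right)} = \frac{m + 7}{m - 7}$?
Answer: $- \frac{129}{11} - \frac{3 \sqrt{23}}{11} \approx -13.035$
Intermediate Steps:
$K{\left(m \right)} = \frac{7 + m}{-7 + m}$
$V = \sqrt{23}$ ($V = \sqrt{-1 + 24} = \sqrt{23} \approx 4.7958$)
$K{\left(-4 \right)} \left(V + 43\right) = \frac{7 - 4}{-7 - 4} \left(\sqrt{23} + 43\right) = \frac{1}{-11} \cdot 3 \left(43 + \sqrt{23}\right) = \left(- \frac{1}{11}\right) 3 \left(43 + \sqrt{23}\right) = - \frac{3 \left(43 + \sqrt{23}\right)}{11} = - \frac{129}{11} - \frac{3 \sqrt{23}}{11}$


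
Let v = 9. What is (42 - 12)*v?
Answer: 270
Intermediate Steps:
(42 - 12)*v = (42 - 12)*9 = 30*9 = 270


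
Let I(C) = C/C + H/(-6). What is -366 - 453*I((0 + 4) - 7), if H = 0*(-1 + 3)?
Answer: -819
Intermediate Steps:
H = 0 (H = 0*2 = 0)
I(C) = 1 (I(C) = C/C + 0/(-6) = 1 + 0*(-⅙) = 1 + 0 = 1)
-366 - 453*I((0 + 4) - 7) = -366 - 453*1 = -366 - 453 = -819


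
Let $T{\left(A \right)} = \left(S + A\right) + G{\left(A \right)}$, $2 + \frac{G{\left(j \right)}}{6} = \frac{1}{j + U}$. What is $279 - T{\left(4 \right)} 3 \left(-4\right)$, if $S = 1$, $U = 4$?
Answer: $204$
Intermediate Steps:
$G{\left(j \right)} = -12 + \frac{6}{4 + j}$ ($G{\left(j \right)} = -12 + \frac{6}{j + 4} = -12 + \frac{6}{4 + j}$)
$T{\left(A \right)} = 1 + A + \frac{6 \left(-7 - 2 A\right)}{4 + A}$ ($T{\left(A \right)} = \left(1 + A\right) + \frac{6 \left(-7 - 2 A\right)}{4 + A} = 1 + A + \frac{6 \left(-7 - 2 A\right)}{4 + A}$)
$279 - T{\left(4 \right)} 3 \left(-4\right) = 279 - \frac{-38 + 4^{2} - 28}{4 + 4} \cdot 3 \left(-4\right) = 279 - \frac{-38 + 16 - 28}{8} \cdot 3 \left(-4\right) = 279 - \frac{1}{8} \left(-50\right) 3 \left(-4\right) = 279 - \left(- \frac{25}{4}\right) 3 \left(-4\right) = 279 - \left(- \frac{75}{4}\right) \left(-4\right) = 279 - 75 = 204$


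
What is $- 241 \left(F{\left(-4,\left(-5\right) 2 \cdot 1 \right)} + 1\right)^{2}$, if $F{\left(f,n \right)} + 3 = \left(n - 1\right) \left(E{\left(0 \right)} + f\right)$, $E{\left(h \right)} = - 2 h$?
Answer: $-425124$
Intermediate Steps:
$F{\left(f,n \right)} = -3 + f \left(-1 + n\right)$ ($F{\left(f,n \right)} = -3 + \left(n - 1\right) \left(\left(-2\right) 0 + f\right) = -3 + \left(-1 + n\right) \left(0 + f\right) = -3 + \left(-1 + n\right) f = -3 + f \left(-1 + n\right)$)
$- 241 \left(F{\left(-4,\left(-5\right) 2 \cdot 1 \right)} + 1\right)^{2} = - 241 \left(\left(-3 - -4 - 4 \left(-5\right) 2 \cdot 1\right) + 1\right)^{2} = - 241 \left(\left(-3 + 4 - 4 \left(\left(-10\right) 1\right)\right) + 1\right)^{2} = - 241 \left(\left(-3 + 4 - -40\right) + 1\right)^{2} = - 241 \left(\left(-3 + 4 + 40\right) + 1\right)^{2} = - 241 \left(41 + 1\right)^{2} = - 241 \cdot 42^{2} = \left(-241\right) 1764 = -425124$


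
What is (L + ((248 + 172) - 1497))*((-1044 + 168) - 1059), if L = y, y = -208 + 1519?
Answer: -452790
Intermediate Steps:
y = 1311
L = 1311
(L + ((248 + 172) - 1497))*((-1044 + 168) - 1059) = (1311 + ((248 + 172) - 1497))*((-1044 + 168) - 1059) = (1311 + (420 - 1497))*(-876 - 1059) = (1311 - 1077)*(-1935) = 234*(-1935) = -452790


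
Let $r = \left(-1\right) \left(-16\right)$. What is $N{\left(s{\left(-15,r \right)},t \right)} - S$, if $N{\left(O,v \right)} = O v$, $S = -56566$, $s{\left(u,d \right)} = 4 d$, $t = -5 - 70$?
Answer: $51766$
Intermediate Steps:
$t = -75$ ($t = -5 - 70 = -75$)
$r = 16$
$N{\left(s{\left(-15,r \right)},t \right)} - S = 4 \cdot 16 \left(-75\right) - -56566 = 64 \left(-75\right) + 56566 = -4800 + 56566 = 51766$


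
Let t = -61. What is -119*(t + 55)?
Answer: 714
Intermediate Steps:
-119*(t + 55) = -119*(-61 + 55) = -119*(-6) = 714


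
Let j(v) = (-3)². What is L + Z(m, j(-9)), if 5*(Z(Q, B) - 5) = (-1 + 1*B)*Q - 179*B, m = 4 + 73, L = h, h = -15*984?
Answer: -14954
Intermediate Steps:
h = -14760
j(v) = 9
L = -14760
m = 77
Z(Q, B) = 5 - 179*B/5 + Q*(-1 + B)/5 (Z(Q, B) = 5 + ((-1 + 1*B)*Q - 179*B)/5 = 5 + ((-1 + B)*Q - 179*B)/5 = 5 + (Q*(-1 + B) - 179*B)/5 = 5 + (-179*B + Q*(-1 + B))/5 = 5 + (-179*B/5 + Q*(-1 + B)/5) = 5 - 179*B/5 + Q*(-1 + B)/5)
L + Z(m, j(-9)) = -14760 + (5 - 179/5*9 - ⅕*77 + (⅕)*9*77) = -14760 + (5 - 1611/5 - 77/5 + 693/5) = -14760 - 194 = -14954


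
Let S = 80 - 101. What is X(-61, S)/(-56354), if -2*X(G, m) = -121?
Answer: -121/112708 ≈ -0.0010736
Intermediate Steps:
S = -21
X(G, m) = 121/2 (X(G, m) = -½*(-121) = 121/2)
X(-61, S)/(-56354) = (121/2)/(-56354) = (121/2)*(-1/56354) = -121/112708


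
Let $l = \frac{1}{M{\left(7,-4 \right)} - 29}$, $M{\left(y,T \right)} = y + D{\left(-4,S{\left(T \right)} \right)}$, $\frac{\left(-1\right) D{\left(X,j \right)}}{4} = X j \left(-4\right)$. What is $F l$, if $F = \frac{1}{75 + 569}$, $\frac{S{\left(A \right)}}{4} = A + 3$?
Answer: $\frac{1}{150696} \approx 6.6359 \cdot 10^{-6}$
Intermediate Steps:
$S{\left(A \right)} = 12 + 4 A$ ($S{\left(A \right)} = 4 \left(A + 3\right) = 4 \left(3 + A\right) = 12 + 4 A$)
$D{\left(X,j \right)} = 16 X j$ ($D{\left(X,j \right)} = - 4 X j \left(-4\right) = - 4 \left(- 4 X j\right) = 16 X j$)
$M{\left(y,T \right)} = -768 + y - 256 T$ ($M{\left(y,T \right)} = y + 16 \left(-4\right) \left(12 + 4 T\right) = y - \left(768 + 256 T\right) = -768 + y - 256 T$)
$F = \frac{1}{644} \approx 0.0015528$
$l = \frac{1}{234}$ ($l = \frac{1}{\left(-768 + 7 - -1024\right) - 29} = \frac{1}{\left(-768 + 7 + 1024\right) - 29} = \frac{1}{263 - 29} = \frac{1}{234} \approx 0.0042735$)
$F l = \frac{1}{644} \cdot \frac{1}{234} = \frac{1}{150696}$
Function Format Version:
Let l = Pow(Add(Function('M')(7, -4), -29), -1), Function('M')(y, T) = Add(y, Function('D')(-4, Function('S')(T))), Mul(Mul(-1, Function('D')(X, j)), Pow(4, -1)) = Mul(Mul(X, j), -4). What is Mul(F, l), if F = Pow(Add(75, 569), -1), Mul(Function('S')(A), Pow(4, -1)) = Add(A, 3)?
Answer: Rational(1, 150696) ≈ 6.6359e-6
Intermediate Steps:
Function('S')(A) = Add(12, Mul(4, A)) (Function('S')(A) = Mul(4, Add(A, 3)) = Mul(4, Add(3, A)) = Add(12, Mul(4, A)))
Function('D')(X, j) = Mul(16, X, j) (Function('D')(X, j) = Mul(-4, Mul(Mul(X, j), -4)) = Mul(-4, Mul(-4, X, j)) = Mul(16, X, j))
Function('M')(y, T) = Add(-768, y, Mul(-256, T)) (Function('M')(y, T) = Add(y, Mul(16, -4, Add(12, Mul(4, T)))) = Add(y, Add(-768, Mul(-256, T))) = Add(-768, y, Mul(-256, T)))
F = Rational(1, 644) (F = Pow(644, -1) = Rational(1, 644) ≈ 0.0015528)
l = Rational(1, 234) (l = Pow(Add(Add(-768, 7, Mul(-256, -4)), -29), -1) = Pow(Add(Add(-768, 7, 1024), -29), -1) = Pow(Add(263, -29), -1) = Pow(234, -1) = Rational(1, 234) ≈ 0.0042735)
Mul(F, l) = Mul(Rational(1, 644), Rational(1, 234)) = Rational(1, 150696)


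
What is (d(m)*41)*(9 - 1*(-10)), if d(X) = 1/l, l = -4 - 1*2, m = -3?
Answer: -779/6 ≈ -129.83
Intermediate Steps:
l = -6 (l = -4 - 2 = -6)
d(X) = -⅙ (d(X) = 1/(-6) = -⅙)
(d(m)*41)*(9 - 1*(-10)) = (-⅙*41)*(9 - 1*(-10)) = -41*(9 + 10)/6 = -41/6*19 = -779/6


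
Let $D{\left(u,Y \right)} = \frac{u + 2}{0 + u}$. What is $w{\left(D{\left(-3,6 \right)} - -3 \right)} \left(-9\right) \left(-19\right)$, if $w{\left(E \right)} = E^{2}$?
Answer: $1900$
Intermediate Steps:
$D{\left(u,Y \right)} = \frac{2 + u}{u}$
$w{\left(D{\left(-3,6 \right)} - -3 \right)} \left(-9\right) \left(-19\right) = \left(\frac{2 - 3}{-3} - -3\right)^{2} \left(-9\right) \left(-19\right) = \left(\left(- \frac{1}{3}\right) \left(-1\right) + 3\right)^{2} \left(-9\right) \left(-19\right) = \left(\frac{1}{3} + 3\right)^{2} \left(-9\right) \left(-19\right) = \left(\frac{10}{3}\right)^{2} \left(-9\right) \left(-19\right) = \frac{100}{9} \left(-9\right) \left(-19\right) = \left(-100\right) \left(-19\right) = 1900$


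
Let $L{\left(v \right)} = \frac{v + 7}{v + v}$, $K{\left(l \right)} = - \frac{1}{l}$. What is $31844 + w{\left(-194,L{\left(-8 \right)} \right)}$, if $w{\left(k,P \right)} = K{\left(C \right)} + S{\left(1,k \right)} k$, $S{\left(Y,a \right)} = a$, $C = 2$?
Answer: $\frac{138959}{2} \approx 69480.0$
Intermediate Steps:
$L{\left(v \right)} = \frac{7 + v}{2 v}$
$w{\left(k,P \right)} = - \frac{1}{2} + k^{2}$ ($w{\left(k,P \right)} = - \frac{1}{2} + k k = \left(-1\right) \frac{1}{2} + k^{2} = - \frac{1}{2} + k^{2}$)
$31844 + w{\left(-194,L{\left(-8 \right)} \right)} = 31844 - \left(\frac{1}{2} - \left(-194\right)^{2}\right) = 31844 + \left(- \frac{1}{2} + 37636\right) = 31844 + \frac{75271}{2} = \frac{138959}{2}$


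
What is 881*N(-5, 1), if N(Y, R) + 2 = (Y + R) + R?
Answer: -4405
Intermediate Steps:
N(Y, R) = -2 + Y + 2*R (N(Y, R) = -2 + ((Y + R) + R) = -2 + ((R + Y) + R) = -2 + (Y + 2*R) = -2 + Y + 2*R)
881*N(-5, 1) = 881*(-2 - 5 + 2*1) = 881*(-2 - 5 + 2) = 881*(-5) = -4405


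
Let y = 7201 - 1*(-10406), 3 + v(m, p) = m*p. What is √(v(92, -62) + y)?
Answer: 10*√119 ≈ 109.09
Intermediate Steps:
v(m, p) = -3 + m*p
y = 17607 (y = 7201 + 10406 = 17607)
√(v(92, -62) + y) = √((-3 + 92*(-62)) + 17607) = √((-3 - 5704) + 17607) = √(-5707 + 17607) = √11900 = 10*√119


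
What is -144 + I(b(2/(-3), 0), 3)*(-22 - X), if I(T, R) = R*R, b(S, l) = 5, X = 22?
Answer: -540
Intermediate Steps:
I(T, R) = R**2
-144 + I(b(2/(-3), 0), 3)*(-22 - X) = -144 + 3**2*(-22 - 1*22) = -144 + 9*(-22 - 22) = -144 + 9*(-44) = -144 - 396 = -540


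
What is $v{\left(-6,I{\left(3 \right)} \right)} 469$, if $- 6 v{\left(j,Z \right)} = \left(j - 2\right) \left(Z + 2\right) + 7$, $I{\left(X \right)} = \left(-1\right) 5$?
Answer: $- \frac{14539}{6} \approx -2423.2$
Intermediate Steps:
$I{\left(X \right)} = -5$
$v{\left(j,Z \right)} = - \frac{7}{6} - \frac{\left(-2 + j\right) \left(2 + Z\right)}{6}$ ($v{\left(j,Z \right)} = - \frac{\left(j - 2\right) \left(Z + 2\right) + 7}{6} = - \frac{\left(-2 + j\right) \left(2 + Z\right) + 7}{6} = - \frac{7 + \left(-2 + j\right) \left(2 + Z\right)}{6} = - \frac{7}{6} - \frac{\left(-2 + j\right) \left(2 + Z\right)}{6}$)
$v{\left(-6,I{\left(3 \right)} \right)} 469 = \left(- \frac{1}{2} - -2 + \frac{1}{3} \left(-5\right) - \left(- \frac{5}{6}\right) \left(-6\right)\right) 469 = \left(- \frac{1}{2} + 2 - \frac{5}{3} - 5\right) 469 = \left(- \frac{31}{6}\right) 469 = - \frac{14539}{6}$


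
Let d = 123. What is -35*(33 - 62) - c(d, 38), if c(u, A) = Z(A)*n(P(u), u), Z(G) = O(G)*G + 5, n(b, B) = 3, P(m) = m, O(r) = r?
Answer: -3332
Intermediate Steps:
Z(G) = 5 + G² (Z(G) = G*G + 5 = G² + 5 = 5 + G²)
c(u, A) = 15 + 3*A² (c(u, A) = (5 + A²)*3 = 15 + 3*A²)
-35*(33 - 62) - c(d, 38) = -35*(33 - 62) - (15 + 3*38²) = -35*(-29) - (15 + 3*1444) = 1015 - (15 + 4332) = 1015 - 1*4347 = 1015 - 4347 = -3332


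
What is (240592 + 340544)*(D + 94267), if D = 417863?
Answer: 297617179680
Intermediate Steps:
(240592 + 340544)*(D + 94267) = (240592 + 340544)*(417863 + 94267) = 581136*512130 = 297617179680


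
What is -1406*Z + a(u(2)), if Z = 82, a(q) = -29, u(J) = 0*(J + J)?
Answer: -115321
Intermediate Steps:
u(J) = 0 (u(J) = 0*(2*J) = 0)
-1406*Z + a(u(2)) = -1406*82 - 29 = -115292 - 29 = -115321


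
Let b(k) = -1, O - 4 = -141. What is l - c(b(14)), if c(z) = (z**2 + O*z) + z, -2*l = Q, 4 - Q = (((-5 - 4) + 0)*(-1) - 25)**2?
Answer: -11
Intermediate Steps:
O = -137 (O = 4 - 141 = -137)
Q = -252 (Q = 4 - (((-5 - 4) + 0)*(-1) - 25)**2 = 4 - ((-9 + 0)*(-1) - 25)**2 = 4 - (-9*(-1) - 25)**2 = 4 - (9 - 25)**2 = 4 - 1*(-16)**2 = 4 - 1*256 = 4 - 256 = -252)
l = 126 (l = -1/2*(-252) = 126)
c(z) = z**2 - 136*z (c(z) = (z**2 - 137*z) + z = z**2 - 136*z)
l - c(b(14)) = 126 - (-1)*(-136 - 1) = 126 - (-1)*(-137) = 126 - 1*137 = 126 - 137 = -11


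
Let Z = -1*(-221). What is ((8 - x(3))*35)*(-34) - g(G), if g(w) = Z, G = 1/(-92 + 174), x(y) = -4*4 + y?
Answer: -25211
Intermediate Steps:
x(y) = -16 + y
Z = 221
G = 1/82 ≈ 0.012195
g(w) = 221
((8 - x(3))*35)*(-34) - g(G) = ((8 - (-16 + 3))*35)*(-34) - 1*221 = ((8 - 1*(-13))*35)*(-34) - 221 = ((8 + 13)*35)*(-34) - 221 = (21*35)*(-34) - 221 = 735*(-34) - 221 = -24990 - 221 = -25211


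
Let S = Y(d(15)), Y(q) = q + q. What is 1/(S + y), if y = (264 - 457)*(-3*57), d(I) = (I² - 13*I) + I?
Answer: 1/33093 ≈ 3.0218e-5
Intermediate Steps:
d(I) = I² - 12*I
Y(q) = 2*q
S = 90 (S = 2*(15*(-12 + 15)) = 2*(15*3) = 2*45 = 90)
y = 33003 (y = -193*(-171) = 33003)
1/(S + y) = 1/(90 + 33003) = 1/33093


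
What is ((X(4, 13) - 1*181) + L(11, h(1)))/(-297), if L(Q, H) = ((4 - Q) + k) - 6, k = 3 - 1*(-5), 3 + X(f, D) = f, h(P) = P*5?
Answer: 185/297 ≈ 0.62290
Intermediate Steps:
h(P) = 5*P
X(f, D) = -3 + f
k = 8 (k = 3 + 5 = 8)
L(Q, H) = 6 - Q (L(Q, H) = ((4 - Q) + 8) - 6 = (12 - Q) - 6 = 6 - Q)
((X(4, 13) - 1*181) + L(11, h(1)))/(-297) = (((-3 + 4) - 1*181) + (6 - 1*11))/(-297) = ((1 - 181) + (6 - 11))*(-1/297) = (-180 - 5)*(-1/297) = -185*(-1/297) = 185/297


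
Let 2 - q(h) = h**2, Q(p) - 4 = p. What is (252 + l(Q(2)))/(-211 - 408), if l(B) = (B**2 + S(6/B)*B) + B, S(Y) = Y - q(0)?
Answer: -288/619 ≈ -0.46527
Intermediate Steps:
Q(p) = 4 + p
q(h) = 2 - h**2
S(Y) = -2 + Y (S(Y) = Y - (2 - 1*0**2) = Y - (2 - 1*0) = Y - (2 + 0) = Y - 1*2 = Y - 2 = -2 + Y)
l(B) = B + B**2 + B*(-2 + 6/B) (l(B) = (B**2 + (-2 + 6/B)*B) + B = (B**2 + B*(-2 + 6/B)) + B = B + B**2 + B*(-2 + 6/B))
(252 + l(Q(2)))/(-211 - 408) = (252 + (6 + (4 + 2)*(-1 + (4 + 2))))/(-211 - 408) = (252 + (6 + 6*(-1 + 6)))/(-619) = (252 + (6 + 6*5))*(-1/619) = (252 + (6 + 30))*(-1/619) = (252 + 36)*(-1/619) = 288*(-1/619) = -288/619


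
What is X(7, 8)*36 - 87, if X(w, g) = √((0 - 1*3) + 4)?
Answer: -51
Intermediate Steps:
X(w, g) = 1 (X(w, g) = √((0 - 3) + 4) = √(-3 + 4) = √1 = 1)
X(7, 8)*36 - 87 = 1*36 - 87 = 36 - 87 = -51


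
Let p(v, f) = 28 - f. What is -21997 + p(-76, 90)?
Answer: -22059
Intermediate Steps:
-21997 + p(-76, 90) = -21997 + (28 - 1*90) = -21997 + (28 - 90) = -21997 - 62 = -22059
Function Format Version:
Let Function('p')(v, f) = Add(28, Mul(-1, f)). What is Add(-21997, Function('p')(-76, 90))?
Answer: -22059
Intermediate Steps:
Add(-21997, Function('p')(-76, 90)) = Add(-21997, Add(28, Mul(-1, 90))) = Add(-21997, Add(28, -90)) = Add(-21997, -62) = -22059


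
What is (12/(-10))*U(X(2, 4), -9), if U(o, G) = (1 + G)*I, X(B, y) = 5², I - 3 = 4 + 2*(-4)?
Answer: -48/5 ≈ -9.6000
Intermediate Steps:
I = -1 (I = 3 + (4 + 2*(-4)) = 3 + (4 - 8) = 3 - 4 = -1)
X(B, y) = 25
U(o, G) = -1 - G (U(o, G) = (1 + G)*(-1) = -1 - G)
(12/(-10))*U(X(2, 4), -9) = (12/(-10))*(-1 - 1*(-9)) = (12*(-⅒))*(-1 + 9) = -6/5*8 = -48/5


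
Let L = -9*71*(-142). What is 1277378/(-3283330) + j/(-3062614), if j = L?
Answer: -1052509635908/2513893106155 ≈ -0.41868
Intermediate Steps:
L = 90738 (L = -639*(-142) = 90738)
j = 90738
1277378/(-3283330) + j/(-3062614) = 1277378/(-3283330) + 90738/(-3062614) = 1277378*(-1/3283330) + 90738*(-1/3062614) = -638689/1641665 - 45369/1531307 = -1052509635908/2513893106155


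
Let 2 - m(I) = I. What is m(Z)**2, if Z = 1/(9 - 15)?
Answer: 169/36 ≈ 4.6944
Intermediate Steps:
Z = -1/6 (Z = 1/(-6) = -1/6 ≈ -0.16667)
m(I) = 2 - I
m(Z)**2 = (2 - 1*(-1/6))**2 = (2 + 1/6)**2 = (13/6)**2 = 169/36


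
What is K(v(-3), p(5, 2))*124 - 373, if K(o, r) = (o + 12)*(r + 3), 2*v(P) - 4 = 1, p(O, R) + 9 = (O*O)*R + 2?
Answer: 82335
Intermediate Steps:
p(O, R) = -7 + R*O² (p(O, R) = -9 + ((O*O)*R + 2) = -9 + (O²*R + 2) = -9 + (R*O² + 2) = -9 + (2 + R*O²) = -7 + R*O²)
v(P) = 5/2 (v(P) = 2 + (½)*1 = 2 + ½ = 5/2)
K(o, r) = (3 + r)*(12 + o) (K(o, r) = (12 + o)*(3 + r) = (3 + r)*(12 + o))
K(v(-3), p(5, 2))*124 - 373 = (36 + 3*(5/2) + 12*(-7 + 2*5²) + 5*(-7 + 2*5²)/2)*124 - 373 = (36 + 15/2 + 12*(-7 + 2*25) + 5*(-7 + 2*25)/2)*124 - 373 = (36 + 15/2 + 12*(-7 + 50) + 5*(-7 + 50)/2)*124 - 373 = (36 + 15/2 + 12*43 + (5/2)*43)*124 - 373 = (36 + 15/2 + 516 + 215/2)*124 - 373 = 667*124 - 373 = 82708 - 373 = 82335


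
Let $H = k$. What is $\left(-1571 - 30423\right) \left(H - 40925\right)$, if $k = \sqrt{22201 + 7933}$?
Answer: $1309354450 - 31994 \sqrt{30134} \approx 1.3038 \cdot 10^{9}$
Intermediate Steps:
$k = \sqrt{30134} \approx 173.59$
$H = \sqrt{30134} \approx 173.59$
$\left(-1571 - 30423\right) \left(H - 40925\right) = \left(-1571 - 30423\right) \left(\sqrt{30134} - 40925\right) = - 31994 \left(-40925 + \sqrt{30134}\right) = 1309354450 - 31994 \sqrt{30134}$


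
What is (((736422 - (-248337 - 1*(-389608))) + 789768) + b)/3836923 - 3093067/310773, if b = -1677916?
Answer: -11958915469522/1192412071479 ≈ -10.029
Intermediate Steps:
(((736422 - (-248337 - 1*(-389608))) + 789768) + b)/3836923 - 3093067/310773 = (((736422 - (-248337 - 1*(-389608))) + 789768) - 1677916)/3836923 - 3093067/310773 = (((736422 - (-248337 + 389608)) + 789768) - 1677916)*(1/3836923) - 3093067*1/310773 = (((736422 - 1*141271) + 789768) - 1677916)*(1/3836923) - 3093067/310773 = (((736422 - 141271) + 789768) - 1677916)*(1/3836923) - 3093067/310773 = ((595151 + 789768) - 1677916)*(1/3836923) - 3093067/310773 = (1384919 - 1677916)*(1/3836923) - 3093067/310773 = -292997*1/3836923 - 3093067/310773 = -292997/3836923 - 3093067/310773 = -11958915469522/1192412071479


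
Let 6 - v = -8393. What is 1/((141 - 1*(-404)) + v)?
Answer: 1/8944 ≈ 0.00011181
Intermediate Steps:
v = 8399 (v = 6 - 1*(-8393) = 6 + 8393 = 8399)
1/((141 - 1*(-404)) + v) = 1/((141 - 1*(-404)) + 8399) = 1/((141 + 404) + 8399) = 1/(545 + 8399) = 1/8944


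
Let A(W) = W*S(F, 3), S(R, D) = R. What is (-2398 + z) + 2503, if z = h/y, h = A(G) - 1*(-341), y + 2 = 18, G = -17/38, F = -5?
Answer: 76883/608 ≈ 126.45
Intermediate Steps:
G = -17/38 (G = -17*1/38 = -17/38 ≈ -0.44737)
y = 16 (y = -2 + 18 = 16)
A(W) = -5*W (A(W) = W*(-5) = -5*W)
h = 13043/38 (h = -5*(-17/38) - 1*(-341) = 85/38 + 341 = 13043/38 ≈ 343.24)
z = 13043/608 (z = (13043/38)/16 = (13043/38)*(1/16) = 13043/608 ≈ 21.452)
(-2398 + z) + 2503 = (-2398 + 13043/608) + 2503 = -1444941/608 + 2503 = 76883/608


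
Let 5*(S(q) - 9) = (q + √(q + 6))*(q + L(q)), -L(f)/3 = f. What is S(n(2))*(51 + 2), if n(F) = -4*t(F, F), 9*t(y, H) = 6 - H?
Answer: 166049/405 + 1696*√38/135 ≈ 487.44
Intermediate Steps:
t(y, H) = ⅔ - H/9 (t(y, H) = (6 - H)/9 = ⅔ - H/9)
L(f) = -3*f
n(F) = -8/3 + 4*F/9 (n(F) = -4*(⅔ - F/9) = -8/3 + 4*F/9)
S(q) = 9 - 2*q*(q + √(6 + q))/5 (S(q) = 9 + ((q + √(q + 6))*(q - 3*q))/5 = 9 + ((q + √(6 + q))*(-2*q))/5 = 9 + (-2*q*(q + √(6 + q)))/5 = 9 - 2*q*(q + √(6 + q))/5)
S(n(2))*(51 + 2) = (9 - 2*(-8/3 + (4/9)*2)²/5 - 2*(-8/3 + (4/9)*2)*√(6 + (-8/3 + (4/9)*2))/5)*(51 + 2) = (9 - 2*(-8/3 + 8/9)²/5 - 2*(-8/3 + 8/9)*√(6 + (-8/3 + 8/9))/5)*53 = (9 - 2*(-16/9)²/5 - ⅖*(-16/9)*√(6 - 16/9))*53 = (9 - ⅖*256/81 - ⅖*(-16/9)*√(38/9))*53 = (9 - 512/405 - ⅖*(-16/9)*√38/3)*53 = (9 - 512/405 + 32*√38/135)*53 = (3133/405 + 32*√38/135)*53 = 166049/405 + 1696*√38/135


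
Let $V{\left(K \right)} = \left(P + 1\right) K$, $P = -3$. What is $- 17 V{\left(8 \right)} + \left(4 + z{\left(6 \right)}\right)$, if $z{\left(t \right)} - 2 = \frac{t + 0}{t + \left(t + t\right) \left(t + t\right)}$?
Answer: $\frac{6951}{25} \approx 278.04$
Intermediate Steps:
$V{\left(K \right)} = - 2 K$ ($V{\left(K \right)} = \left(-3 + 1\right) K = - 2 K$)
$z{\left(t \right)} = 2 + \frac{t}{t + 4 t^{2}}$ ($z{\left(t \right)} = 2 + \frac{t + 0}{t + \left(t + t\right) \left(t + t\right)} = 2 + \frac{t}{t + 2 t 2 t} = 2 + \frac{t}{t + 4 t^{2}}$)
$- 17 V{\left(8 \right)} + \left(4 + z{\left(6 \right)}\right) = - 17 \left(\left(-2\right) 8\right) + \left(4 + \frac{3 + 8 \cdot 6}{1 + 4 \cdot 6}\right) = \left(-17\right) \left(-16\right) + \left(4 + \frac{3 + 48}{1 + 24}\right) = 272 + \left(4 + \frac{1}{25} \cdot 51\right) = 272 + \left(4 + \frac{51}{25}\right) = 272 + \frac{151}{25} = \frac{6951}{25}$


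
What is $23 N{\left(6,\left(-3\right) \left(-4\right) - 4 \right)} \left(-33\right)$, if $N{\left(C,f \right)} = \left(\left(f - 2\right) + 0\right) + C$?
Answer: $-9108$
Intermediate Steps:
$N{\left(C,f \right)} = -2 + C + f$ ($N{\left(C,f \right)} = \left(\left(-2 + f\right) + 0\right) + C = \left(-2 + f\right) + C = -2 + C + f$)
$23 N{\left(6,\left(-3\right) \left(-4\right) - 4 \right)} \left(-33\right) = 23 \left(-2 + 6 - -8\right) \left(-33\right) = 23 \left(-2 + 6 + \left(12 - 4\right)\right) \left(-33\right) = 23 \left(-2 + 6 + 8\right) \left(-33\right) = 23 \cdot 12 \left(-33\right) = 276 \left(-33\right) = -9108$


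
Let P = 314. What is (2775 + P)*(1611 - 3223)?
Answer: -4979468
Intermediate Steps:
(2775 + P)*(1611 - 3223) = (2775 + 314)*(1611 - 3223) = 3089*(-1612) = -4979468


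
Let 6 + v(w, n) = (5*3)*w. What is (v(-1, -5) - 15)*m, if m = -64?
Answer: 2304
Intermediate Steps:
v(w, n) = -6 + 15*w (v(w, n) = -6 + (5*3)*w = -6 + 15*w)
(v(-1, -5) - 15)*m = ((-6 + 15*(-1)) - 15)*(-64) = ((-6 - 15) - 15)*(-64) = (-21 - 15)*(-64) = -36*(-64) = 2304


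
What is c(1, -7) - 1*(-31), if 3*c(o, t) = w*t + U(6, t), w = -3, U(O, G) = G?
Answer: 107/3 ≈ 35.667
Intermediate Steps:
c(o, t) = -2*t/3 (c(o, t) = (-3*t + t)/3 = (-2*t)/3 = -2*t/3)
c(1, -7) - 1*(-31) = -⅔*(-7) - 1*(-31) = 14/3 + 31 = 107/3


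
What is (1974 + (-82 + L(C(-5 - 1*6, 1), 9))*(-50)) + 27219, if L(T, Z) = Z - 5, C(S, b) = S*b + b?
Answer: 33093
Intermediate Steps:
C(S, b) = b + S*b
L(T, Z) = -5 + Z
(1974 + (-82 + L(C(-5 - 1*6, 1), 9))*(-50)) + 27219 = (1974 + (-82 + (-5 + 9))*(-50)) + 27219 = (1974 + (-82 + 4)*(-50)) + 27219 = (1974 - 78*(-50)) + 27219 = (1974 + 3900) + 27219 = 5874 + 27219 = 33093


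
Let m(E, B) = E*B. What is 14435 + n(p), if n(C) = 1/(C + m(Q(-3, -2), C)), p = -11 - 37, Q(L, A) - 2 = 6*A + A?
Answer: 7621681/528 ≈ 14435.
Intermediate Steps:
Q(L, A) = 2 + 7*A (Q(L, A) = 2 + (6*A + A) = 2 + 7*A)
p = -48
m(E, B) = B*E
n(C) = -1/(11*C) (n(C) = 1/(C + C*(2 + 7*(-2))) = 1/(C + C*(2 - 14)) = 1/(C + C*(-12)) = 1/(C - 12*C) = 1/(-11*C) = -1/(11*C))
14435 + n(p) = 14435 - 1/11/(-48) = 14435 - 1/11*(-1/48) = 14435 + 1/528 = 7621681/528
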